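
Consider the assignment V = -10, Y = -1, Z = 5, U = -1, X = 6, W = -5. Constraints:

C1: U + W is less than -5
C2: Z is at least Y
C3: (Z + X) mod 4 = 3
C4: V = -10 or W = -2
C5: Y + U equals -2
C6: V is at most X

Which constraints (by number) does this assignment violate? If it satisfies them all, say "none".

C1: U + W = -1 + (-5) = -6; -6 < -5 — holds.
C2: Z = 5, Y = -1; 5 ≥ -1 — holds.
C3: Z + X = 11; 11 mod 4 = 3 — holds.
C4: V = -10 = -10 (first disjunct) — holds.
C5: Y + U = -1 + (-1) = -2 — holds.
C6: V = -10, X = 6; -10 ≤ 6 — holds.

No violations.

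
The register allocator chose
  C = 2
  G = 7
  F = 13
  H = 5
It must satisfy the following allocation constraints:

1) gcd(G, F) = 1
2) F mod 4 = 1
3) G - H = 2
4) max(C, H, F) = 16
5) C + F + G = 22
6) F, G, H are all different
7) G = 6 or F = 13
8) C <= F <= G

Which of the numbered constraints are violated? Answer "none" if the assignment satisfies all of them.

1) gcd(7, 13) = 1  ✓
2) 13 mod 4 = 1  ✓
3) G - H = 7 - 5 = 2  ✓
4) max(2, 5, 13) = 13, not 16  ✗
5) C + F + G = 2 + 13 + 7 = 22  ✓
6) values 13, 7, 5 are pairwise distinct  ✓
7) G = 7 ≠ 6, but F = 13 = 13 (second disjunct)  ✓
8) values 2, 13, 7; F = 13 is not <= G = 7  ✗

Constraints 4, 8 are violated.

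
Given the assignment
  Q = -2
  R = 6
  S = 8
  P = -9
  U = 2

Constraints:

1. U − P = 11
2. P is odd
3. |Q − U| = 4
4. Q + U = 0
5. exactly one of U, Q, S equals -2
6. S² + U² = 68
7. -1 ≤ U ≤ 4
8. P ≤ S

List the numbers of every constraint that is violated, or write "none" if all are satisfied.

1. U − P = 2 − (-9) = 11 — satisfied.
2. P = -9 is odd — satisfied.
3. |-2 − 2| = 4 — satisfied.
4. Q + U = -2 + 2 = 0 — satisfied.
5. U=2, Q=-2, S=8; 1 of them equals -2 — satisfied.
6. S² + U² = 8² + 2² = 64 + 4 = 68 — satisfied.
7. U = 2 lies in [-1, 4] — satisfied.
8. P = -9, S = 8; -9 ≤ 8 — satisfied.

Yes — all constraints hold.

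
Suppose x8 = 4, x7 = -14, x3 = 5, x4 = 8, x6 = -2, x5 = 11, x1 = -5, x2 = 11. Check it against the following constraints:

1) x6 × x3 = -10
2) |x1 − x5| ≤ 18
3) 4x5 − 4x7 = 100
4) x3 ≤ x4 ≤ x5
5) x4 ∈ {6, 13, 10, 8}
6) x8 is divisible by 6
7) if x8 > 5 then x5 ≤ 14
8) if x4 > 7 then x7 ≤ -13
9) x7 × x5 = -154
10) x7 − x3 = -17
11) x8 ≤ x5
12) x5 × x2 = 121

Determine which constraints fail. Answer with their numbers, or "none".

1) x6 × x3 = -2 × 5 = -10 — holds.
2) |-5 − 11| = 16; 16 ≤ 18 — holds.
3) 4x5 − 4x7 = 4(11) − 4(-14) = 100 — holds.
4) values 5 ≤ 8 ≤ 11 — holds.
5) x4 = 8 is in {6, 13, 10, 8} — holds.
6) 4 = 6×0 + 4, so 6 does not divide 4 — does not hold.
7) x8 = 4, not > 5; antecedent false, conditional vacuously true — holds.
8) x4 = 8 > 7, so we need x7 ≤ -13; x7 = -14 ≤ -13 — holds.
9) x7 × x5 = -14 × 11 = -154 — holds.
10) x7 − x3 = -14 − 5 = -19, not -17 — does not hold.
11) x8 = 4, x5 = 11; 4 ≤ 11 — holds.
12) x5 × x2 = 11 × 11 = 121 — holds.

Constraints 6 and 10 do not hold.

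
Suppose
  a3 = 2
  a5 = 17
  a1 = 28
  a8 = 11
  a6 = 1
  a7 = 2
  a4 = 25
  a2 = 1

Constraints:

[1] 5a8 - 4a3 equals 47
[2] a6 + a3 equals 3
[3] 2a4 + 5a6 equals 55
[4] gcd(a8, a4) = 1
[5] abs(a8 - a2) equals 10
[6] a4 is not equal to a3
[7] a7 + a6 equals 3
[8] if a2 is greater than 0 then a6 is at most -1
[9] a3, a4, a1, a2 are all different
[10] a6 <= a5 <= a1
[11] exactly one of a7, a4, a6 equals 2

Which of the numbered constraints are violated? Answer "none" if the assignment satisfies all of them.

[1] 5a8 - 4a3 = 5(11) - 4(2) = 47 — holds.
[2] a6 + a3 = 1 + 2 = 3 — holds.
[3] 2a4 + 5a6 = 2(25) + 5(1) = 55 — holds.
[4] gcd(11, 25) = 1 — holds.
[5] abs(11 - 1) = 10 — holds.
[6] a4 = 25, a3 = 2; distinct — holds.
[7] a7 + a6 = 2 + 1 = 3 — holds.
[8] a2 = 1 > 0, so we need a6 ≤ -1; but a6 = 1 > -1 — fails.
[9] values 2, 25, 28, 1 are pairwise distinct — holds.
[10] values 1 <= 17 <= 28 — holds.
[11] a7=2, a4=25, a6=1; 1 of them equals 2 — holds.

Violated: 8.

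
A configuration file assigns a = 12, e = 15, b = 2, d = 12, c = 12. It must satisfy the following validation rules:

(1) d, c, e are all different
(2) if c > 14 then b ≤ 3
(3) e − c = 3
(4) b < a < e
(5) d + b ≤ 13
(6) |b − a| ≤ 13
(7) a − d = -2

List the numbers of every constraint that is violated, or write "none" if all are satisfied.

Constraints 1, 5, 7 do not hold.

(1) d = c = 12, not all different  no
(2) c = 12, not > 14; antecedent false, conditional vacuously true  yes
(3) e − c = 15 − 12 = 3  yes
(4) values 2 < 12 < 15  yes
(5) d + b = 12 + 2 = 14; 14 > 13, bound 13 not met  no
(6) |2 − 12| = 10; 10 ≤ 13  yes
(7) a − d = 12 − 12 = 0, not -2  no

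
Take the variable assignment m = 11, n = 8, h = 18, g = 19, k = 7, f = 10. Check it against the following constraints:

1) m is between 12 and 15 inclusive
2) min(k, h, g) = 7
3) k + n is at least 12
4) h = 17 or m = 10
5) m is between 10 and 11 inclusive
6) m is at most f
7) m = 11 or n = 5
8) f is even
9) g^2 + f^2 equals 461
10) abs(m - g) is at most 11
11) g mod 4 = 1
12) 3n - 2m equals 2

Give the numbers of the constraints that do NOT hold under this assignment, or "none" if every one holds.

1) m = 11 is outside [12, 15] — violated.
2) min(7, 18, 19) = 7 — OK.
3) k + n = 7 + 8 = 15; 15 ≥ 12 — OK.
4) h = 18 ≠ 17 and m = 11 ≠ 10; both disjuncts false — violated.
5) m = 11 lies in [10, 11] — OK.
6) m = 11, f = 10; 11 > 10 (want ≤) — violated.
7) m = 11 = 11 (first disjunct) — OK.
8) f = 10 is even — OK.
9) g^2 + f^2 = 19^2 + 10^2 = 361 + 100 = 461 — OK.
10) abs(11 - 19) = 8; 8 ≤ 11 — OK.
11) 19 mod 4 = 3, not 1 — violated.
12) 3n - 2m = 3(8) - 2(11) = 2 — OK.

No — constraints 1, 4, 6, 11 are not satisfied.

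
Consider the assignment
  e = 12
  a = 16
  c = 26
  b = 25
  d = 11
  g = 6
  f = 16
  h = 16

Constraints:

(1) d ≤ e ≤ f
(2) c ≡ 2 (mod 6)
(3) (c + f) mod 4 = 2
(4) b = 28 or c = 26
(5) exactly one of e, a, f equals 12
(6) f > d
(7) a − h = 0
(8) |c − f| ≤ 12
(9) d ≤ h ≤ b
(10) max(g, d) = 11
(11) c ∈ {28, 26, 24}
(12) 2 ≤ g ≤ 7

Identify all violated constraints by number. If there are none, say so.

None — every constraint holds.

(1) values 11 ≤ 12 ≤ 16  yes
(2) 26 mod 6 = 2  yes
(3) c + f = 42; 42 mod 4 = 2  yes
(4) b = 25 ≠ 28, but c = 26 = 26 (second disjunct)  yes
(5) e=12, a=16, f=16; 1 of them equals 12  yes
(6) f = 16, d = 11; 16 > 11  yes
(7) a − h = 16 − 16 = 0  yes
(8) |26 − 16| = 10; 10 ≤ 12  yes
(9) values 11 ≤ 16 ≤ 25  yes
(10) max(6, 11) = 11  yes
(11) c = 26 is in {28, 26, 24}  yes
(12) g = 6 lies in [2, 7]  yes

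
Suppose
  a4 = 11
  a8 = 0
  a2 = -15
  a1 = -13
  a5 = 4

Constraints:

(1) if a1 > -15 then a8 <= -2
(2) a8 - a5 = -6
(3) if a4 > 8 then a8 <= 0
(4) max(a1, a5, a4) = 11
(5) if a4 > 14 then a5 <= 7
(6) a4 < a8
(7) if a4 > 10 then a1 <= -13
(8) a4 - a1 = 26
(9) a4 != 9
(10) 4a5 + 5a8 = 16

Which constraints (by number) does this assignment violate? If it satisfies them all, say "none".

(1) a1 = -13 > -15, so we need a8 ≤ -2; but a8 = 0 > -2  ✘
(2) a8 - a5 = 0 - 4 = -4, not -6  ✘
(3) a4 = 11 > 8, so we need a8 ≤ 0; a8 = 0 ≤ 0  ✔
(4) max(-13, 4, 11) = 11  ✔
(5) a4 = 11, not > 14; antecedent false, conditional vacuously true  ✔
(6) a4 = 11, a8 = 0; 11 ≥ 0 (want <)  ✘
(7) a4 = 11 > 10, so we need a1 ≤ -13; a1 = -13 ≤ -13  ✔
(8) a4 - a1 = 11 - (-13) = 24, not 26  ✘
(9) a4 = 11, and 11 ≠ 9  ✔
(10) 4a5 + 5a8 = 4(4) + 5(0) = 16  ✔

Constraints 1, 2, 6, and 8 do not hold.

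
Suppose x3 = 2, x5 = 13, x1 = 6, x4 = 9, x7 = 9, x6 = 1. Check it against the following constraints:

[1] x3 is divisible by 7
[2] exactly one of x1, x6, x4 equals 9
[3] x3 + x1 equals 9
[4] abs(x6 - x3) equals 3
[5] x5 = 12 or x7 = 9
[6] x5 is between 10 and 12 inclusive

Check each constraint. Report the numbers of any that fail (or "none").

[1] 2 = 7*0 + 2, so 7 does not divide 2 — does not hold.
[2] x1=6, x6=1, x4=9; 1 of them equals 9 — holds.
[3] x3 + x1 = 2 + 6 = 8, not 9 — does not hold.
[4] abs(1 - 2) = 1, not 3 — does not hold.
[5] x5 = 13 ≠ 12, but x7 = 9 = 9 (second disjunct) — holds.
[6] x5 = 13 is outside [10, 12] — does not hold.

The assignment fails constraints 1, 3, 4, 6.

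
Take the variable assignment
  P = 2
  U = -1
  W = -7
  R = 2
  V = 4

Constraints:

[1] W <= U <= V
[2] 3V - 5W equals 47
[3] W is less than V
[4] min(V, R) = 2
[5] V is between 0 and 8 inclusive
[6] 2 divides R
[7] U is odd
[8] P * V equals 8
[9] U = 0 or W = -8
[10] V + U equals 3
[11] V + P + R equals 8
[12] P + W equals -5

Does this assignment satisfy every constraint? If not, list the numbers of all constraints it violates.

Violated: 9.

[1] values -7 <= -1 <= 4 — holds.
[2] 3V - 5W = 3(4) - 5(-7) = 47 — holds.
[3] W = -7, V = 4; -7 < 4 — holds.
[4] min(4, 2) = 2 — holds.
[5] V = 4 lies in [0, 8] — holds.
[6] 2 / 2 = 1, so 2 divides 2 — holds.
[7] U = -1 is odd — holds.
[8] P * V = 2 * 4 = 8 — holds.
[9] U = -1 ≠ 0 and W = -7 ≠ -8; both disjuncts false — fails.
[10] V + U = 4 + (-1) = 3 — holds.
[11] V + P + R = 4 + 2 + 2 = 8 — holds.
[12] P + W = 2 + (-7) = -5 — holds.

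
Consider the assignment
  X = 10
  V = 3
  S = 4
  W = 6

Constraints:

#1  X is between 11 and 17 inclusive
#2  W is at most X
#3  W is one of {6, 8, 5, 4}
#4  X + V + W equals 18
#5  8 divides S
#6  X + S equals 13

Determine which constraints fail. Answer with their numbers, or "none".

#1 X = 10 is outside [11, 17]  ✗
#2 W = 6, X = 10; 6 ≤ 10  ✓
#3 W = 6 is in {6, 8, 5, 4}  ✓
#4 X + V + W = 10 + 3 + 6 = 19, not 18  ✗
#5 4 = 8*0 + 4, so 8 does not divide 4  ✗
#6 X + S = 10 + 4 = 14, not 13  ✗

The assignment fails constraints 1, 4, 5, and 6.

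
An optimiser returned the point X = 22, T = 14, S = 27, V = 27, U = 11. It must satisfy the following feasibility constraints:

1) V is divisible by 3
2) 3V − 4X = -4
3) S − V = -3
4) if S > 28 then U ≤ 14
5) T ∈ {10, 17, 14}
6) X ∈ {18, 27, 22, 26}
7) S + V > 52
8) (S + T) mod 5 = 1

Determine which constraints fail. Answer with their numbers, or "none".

1) 27 / 3 = 9, so 3 divides 27 — satisfied.
2) 3V − 4X = 3(27) − 4(22) = -7, not -4 — violated.
3) S − V = 27 − 27 = 0, not -3 — violated.
4) S = 27, not > 28; antecedent false, conditional vacuously true — satisfied.
5) T = 14 is in {10, 17, 14} — satisfied.
6) X = 22 is in {18, 27, 22, 26} — satisfied.
7) S + V = 27 + 27 = 54; 54 > 52 — satisfied.
8) S + T = 41; 41 mod 5 = 1 — satisfied.

Constraints 2 and 3 are violated.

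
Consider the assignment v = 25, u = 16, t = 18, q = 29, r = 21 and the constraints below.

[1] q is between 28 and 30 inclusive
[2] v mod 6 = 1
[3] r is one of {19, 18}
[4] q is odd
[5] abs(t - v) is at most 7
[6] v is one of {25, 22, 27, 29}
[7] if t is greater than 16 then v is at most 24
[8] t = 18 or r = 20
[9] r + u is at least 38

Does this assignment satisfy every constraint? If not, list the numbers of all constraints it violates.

[1] q = 29 lies in [28, 30] — satisfied.
[2] 25 mod 6 = 1 — satisfied.
[3] r = 21 is not in {19, 18} — violated.
[4] q = 29 is odd — satisfied.
[5] abs(18 - 25) = 7; 7 ≤ 7 — satisfied.
[6] v = 25 is in {25, 22, 27, 29} — satisfied.
[7] t = 18 > 16, so we need v ≤ 24; but v = 25 > 24 — violated.
[8] t = 18 = 18 (first disjunct) — satisfied.
[9] r + u = 21 + 16 = 37; 37 < 38, bound 38 not met — violated.

Violated: 3, 7, 9.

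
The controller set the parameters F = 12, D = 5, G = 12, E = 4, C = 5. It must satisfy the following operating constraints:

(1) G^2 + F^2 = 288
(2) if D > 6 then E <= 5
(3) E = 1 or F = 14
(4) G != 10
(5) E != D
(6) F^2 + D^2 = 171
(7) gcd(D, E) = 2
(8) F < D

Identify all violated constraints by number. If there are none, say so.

(1) G^2 + F^2 = 12^2 + 12^2 = 144 + 144 = 288 — OK.
(2) D = 5, not > 6; antecedent false, conditional vacuously true — OK.
(3) E = 4 ≠ 1 and F = 12 ≠ 14; both disjuncts false — violated.
(4) G = 12, and 12 ≠ 10 — OK.
(5) E = 4, D = 5; distinct — OK.
(6) F^2 + D^2 = 12^2 + 5^2 = 144 + 25 = 169, not 171 — violated.
(7) gcd(5, 4) = 1, not 2 — violated.
(8) F = 12, D = 5; 12 ≥ 5 (want <) — violated.

The assignment fails constraints 3, 6, 7, and 8.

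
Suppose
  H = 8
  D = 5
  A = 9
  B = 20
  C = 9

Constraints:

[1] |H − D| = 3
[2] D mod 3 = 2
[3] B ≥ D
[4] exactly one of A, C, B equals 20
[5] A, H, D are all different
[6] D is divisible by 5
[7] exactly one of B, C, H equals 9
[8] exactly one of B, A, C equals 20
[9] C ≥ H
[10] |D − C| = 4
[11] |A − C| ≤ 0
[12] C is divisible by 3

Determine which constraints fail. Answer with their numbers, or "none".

[1] |8 − 5| = 3  OK
[2] 5 mod 3 = 2  OK
[3] B = 20, D = 5; 20 ≥ 5  OK
[4] A=9, C=9, B=20; 1 of them equals 20  OK
[5] values 9, 8, 5 are pairwise distinct  OK
[6] 5 / 5 = 1, so 5 divides 5  OK
[7] B=20, C=9, H=8; 1 of them equals 9  OK
[8] B=20, A=9, C=9; 1 of them equals 20  OK
[9] C = 9, H = 8; 9 ≥ 8  OK
[10] |5 − 9| = 4  OK
[11] |9 − 9| = 0; 0 ≤ 0  OK
[12] 9 / 3 = 3, so 3 divides 9  OK

No violations.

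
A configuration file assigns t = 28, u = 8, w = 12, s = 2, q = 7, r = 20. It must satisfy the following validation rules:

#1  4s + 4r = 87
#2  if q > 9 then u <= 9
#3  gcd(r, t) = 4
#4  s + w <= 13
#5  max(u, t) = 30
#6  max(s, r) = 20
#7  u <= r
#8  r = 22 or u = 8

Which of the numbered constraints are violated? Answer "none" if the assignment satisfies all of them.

Violated: 1, 4, and 5.

#1 4s + 4r = 4(2) + 4(20) = 88, not 87 — violated.
#2 q = 7, not > 9; antecedent false, conditional vacuously true — satisfied.
#3 gcd(20, 28) = 4 — satisfied.
#4 s + w = 2 + 12 = 14; 14 > 13, bound 13 not met — violated.
#5 max(8, 28) = 28, not 30 — violated.
#6 max(2, 20) = 20 — satisfied.
#7 u = 8, r = 20; 8 ≤ 20 — satisfied.
#8 r = 20 ≠ 22, but u = 8 = 8 (second disjunct) — satisfied.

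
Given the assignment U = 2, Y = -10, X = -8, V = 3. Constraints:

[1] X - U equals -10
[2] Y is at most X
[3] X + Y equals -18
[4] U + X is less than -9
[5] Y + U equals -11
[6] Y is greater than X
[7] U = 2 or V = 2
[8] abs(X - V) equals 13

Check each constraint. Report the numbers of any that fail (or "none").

[1] X - U = -8 - 2 = -10 — satisfied.
[2] Y = -10, X = -8; -10 ≤ -8 — satisfied.
[3] X + Y = -8 + (-10) = -18 — satisfied.
[4] U + X = 2 + (-8) = -6; -6 ≥ -9, bound -9 not met — violated.
[5] Y + U = -10 + 2 = -8, not -11 — violated.
[6] Y = -10, X = -8; -10 ≤ -8 (want >) — violated.
[7] U = 2 = 2 (first disjunct) — satisfied.
[8] abs(-8 - 3) = 11, not 13 — violated.

The assignment fails constraints 4, 5, 6, and 8.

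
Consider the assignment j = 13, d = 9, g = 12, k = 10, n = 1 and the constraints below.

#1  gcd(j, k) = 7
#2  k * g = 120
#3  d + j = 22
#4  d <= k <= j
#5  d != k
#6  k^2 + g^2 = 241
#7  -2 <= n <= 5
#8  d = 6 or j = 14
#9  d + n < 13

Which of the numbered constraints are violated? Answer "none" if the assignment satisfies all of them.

No — constraints 1, 6, and 8 are not satisfied.

#1 gcd(13, 10) = 1, not 7  fails
#2 k * g = 10 * 12 = 120  holds
#3 d + j = 9 + 13 = 22  holds
#4 values 9 <= 10 <= 13  holds
#5 d = 9, k = 10; distinct  holds
#6 k^2 + g^2 = 10^2 + 12^2 = 100 + 144 = 244, not 241  fails
#7 n = 1 lies in [-2, 5]  holds
#8 d = 9 ≠ 6 and j = 13 ≠ 14; both disjuncts false  fails
#9 d + n = 9 + 1 = 10; 10 < 13  holds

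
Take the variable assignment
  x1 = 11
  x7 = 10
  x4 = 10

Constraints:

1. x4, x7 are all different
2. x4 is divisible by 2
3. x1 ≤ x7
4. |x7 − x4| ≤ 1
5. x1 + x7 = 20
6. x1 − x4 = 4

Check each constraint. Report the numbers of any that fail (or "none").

1. x4 = x7 = 10, not all different  ✗
2. 10 / 2 = 5, so 2 divides 10  ✓
3. x1 = 11, x7 = 10; 11 > 10 (want ≤)  ✗
4. |10 − 10| = 0; 0 ≤ 1  ✓
5. x1 + x7 = 11 + 10 = 21, not 20  ✗
6. x1 − x4 = 11 − 10 = 1, not 4  ✗

The assignment fails constraints 1, 3, 5, and 6.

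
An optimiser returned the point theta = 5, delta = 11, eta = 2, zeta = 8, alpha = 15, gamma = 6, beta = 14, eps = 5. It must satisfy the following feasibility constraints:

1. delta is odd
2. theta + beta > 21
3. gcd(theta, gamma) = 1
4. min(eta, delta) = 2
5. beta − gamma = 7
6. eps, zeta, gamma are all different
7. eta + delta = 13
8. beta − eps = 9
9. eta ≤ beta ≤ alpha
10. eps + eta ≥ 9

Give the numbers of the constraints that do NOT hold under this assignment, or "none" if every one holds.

1. delta = 11 is odd — satisfied.
2. theta + beta = 5 + 14 = 19; 19 ≤ 21, bound 21 not met — violated.
3. gcd(5, 6) = 1 — satisfied.
4. min(2, 11) = 2 — satisfied.
5. beta − gamma = 14 − 6 = 8, not 7 — violated.
6. values 5, 8, 6 are pairwise distinct — satisfied.
7. eta + delta = 2 + 11 = 13 — satisfied.
8. beta − eps = 14 − 5 = 9 — satisfied.
9. values 2 ≤ 14 ≤ 15 — satisfied.
10. eps + eta = 5 + 2 = 7; 7 < 9, bound 9 not met — violated.

Constraints 2, 5, and 10 are violated.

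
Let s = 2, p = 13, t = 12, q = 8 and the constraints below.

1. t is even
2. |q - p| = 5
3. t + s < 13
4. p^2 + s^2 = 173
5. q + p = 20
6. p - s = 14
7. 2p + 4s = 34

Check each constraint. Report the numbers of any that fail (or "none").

The assignment fails constraints 3, 5, and 6.

1. t = 12 is even  ✔
2. |8 - 13| = 5  ✔
3. t + s = 12 + 2 = 14; 14 ≥ 13, bound 13 not met  ✘
4. p^2 + s^2 = 13^2 + 2^2 = 169 + 4 = 173  ✔
5. q + p = 8 + 13 = 21, not 20  ✘
6. p - s = 13 - 2 = 11, not 14  ✘
7. 2p + 4s = 2(13) + 4(2) = 34  ✔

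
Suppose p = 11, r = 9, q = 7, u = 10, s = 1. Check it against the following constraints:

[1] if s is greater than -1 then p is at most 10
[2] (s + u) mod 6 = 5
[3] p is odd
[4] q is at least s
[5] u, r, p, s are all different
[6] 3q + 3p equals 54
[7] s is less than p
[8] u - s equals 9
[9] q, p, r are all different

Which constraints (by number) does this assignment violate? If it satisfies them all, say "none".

[1] s = 1 > -1, so we need p ≤ 10; but p = 11 > 10  ✘
[2] s + u = 11; 11 mod 6 = 5  ✔
[3] p = 11 is odd  ✔
[4] q = 7, s = 1; 7 ≥ 1  ✔
[5] values 10, 9, 11, 1 are pairwise distinct  ✔
[6] 3q + 3p = 3(7) + 3(11) = 54  ✔
[7] s = 1, p = 11; 1 < 11  ✔
[8] u - s = 10 - 1 = 9  ✔
[9] values 7, 11, 9 are pairwise distinct  ✔

The assignment fails constraint 1.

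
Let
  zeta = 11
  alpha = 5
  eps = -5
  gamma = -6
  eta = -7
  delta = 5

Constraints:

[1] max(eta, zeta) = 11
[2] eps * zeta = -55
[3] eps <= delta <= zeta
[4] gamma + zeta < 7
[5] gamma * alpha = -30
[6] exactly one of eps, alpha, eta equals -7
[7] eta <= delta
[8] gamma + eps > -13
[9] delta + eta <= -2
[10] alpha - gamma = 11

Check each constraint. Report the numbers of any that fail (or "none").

No violations.

[1] max(-7, 11) = 11  OK
[2] eps * zeta = -5 * 11 = -55  OK
[3] values -5 <= 5 <= 11  OK
[4] gamma + zeta = -6 + 11 = 5; 5 < 7  OK
[5] gamma * alpha = -6 * 5 = -30  OK
[6] eps=-5, alpha=5, eta=-7; 1 of them equals -7  OK
[7] eta = -7, delta = 5; -7 ≤ 5  OK
[8] gamma + eps = -6 + (-5) = -11; -11 > -13  OK
[9] delta + eta = 5 + (-7) = -2; -2 ≤ -2  OK
[10] alpha - gamma = 5 - (-6) = 11  OK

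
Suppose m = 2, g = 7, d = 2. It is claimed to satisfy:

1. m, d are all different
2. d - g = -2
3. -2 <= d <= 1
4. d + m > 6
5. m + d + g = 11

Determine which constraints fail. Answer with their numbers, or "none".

The assignment fails constraints 1, 2, 3, and 4.

1. m = d = 2, not all different  ✗
2. d - g = 2 - 7 = -5, not -2  ✗
3. d = 2 is outside [-2, 1]  ✗
4. d + m = 2 + 2 = 4; 4 ≤ 6, bound 6 not met  ✗
5. m + d + g = 2 + 2 + 7 = 11  ✓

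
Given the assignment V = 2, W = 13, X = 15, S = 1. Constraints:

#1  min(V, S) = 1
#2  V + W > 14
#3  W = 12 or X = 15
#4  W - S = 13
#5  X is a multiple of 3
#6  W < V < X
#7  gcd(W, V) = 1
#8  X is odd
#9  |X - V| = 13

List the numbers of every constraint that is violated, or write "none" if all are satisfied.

The assignment fails constraints 4 and 6.

#1 min(2, 1) = 1 — holds.
#2 V + W = 2 + 13 = 15; 15 > 14 — holds.
#3 W = 13 ≠ 12, but X = 15 = 15 (second disjunct) — holds.
#4 W - S = 13 - 1 = 12, not 13 — fails.
#5 15 / 3 = 5, so 3 divides 15 — holds.
#6 values 13, 2, 15; W = 13 is not < V = 2 — fails.
#7 gcd(13, 2) = 1 — holds.
#8 X = 15 is odd — holds.
#9 |15 - 2| = 13 — holds.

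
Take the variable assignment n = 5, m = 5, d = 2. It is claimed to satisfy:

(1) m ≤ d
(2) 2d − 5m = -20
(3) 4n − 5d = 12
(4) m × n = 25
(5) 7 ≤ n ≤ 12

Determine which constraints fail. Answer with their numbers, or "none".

Violated: 1, 2, 3, 5.

(1) m = 5, d = 2; 5 > 2 (want ≤) — violated.
(2) 2d − 5m = 2(2) − 5(5) = -21, not -20 — violated.
(3) 4n − 5d = 4(5) − 5(2) = 10, not 12 — violated.
(4) m × n = 5 × 5 = 25 — satisfied.
(5) n = 5 is outside [7, 12] — violated.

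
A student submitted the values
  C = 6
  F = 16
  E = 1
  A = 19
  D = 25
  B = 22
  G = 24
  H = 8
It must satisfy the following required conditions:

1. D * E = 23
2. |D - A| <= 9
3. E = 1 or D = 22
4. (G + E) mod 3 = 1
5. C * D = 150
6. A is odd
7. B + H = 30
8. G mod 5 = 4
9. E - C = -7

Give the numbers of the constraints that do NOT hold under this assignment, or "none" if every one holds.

Constraints 1 and 9 are violated.

1. D * E = 25 * 1 = 25, not 23 — does not hold.
2. |25 - 19| = 6; 6 ≤ 9 — holds.
3. E = 1 = 1 (first disjunct) — holds.
4. G + E = 25; 25 mod 3 = 1 — holds.
5. C * D = 6 * 25 = 150 — holds.
6. A = 19 is odd — holds.
7. B + H = 22 + 8 = 30 — holds.
8. 24 mod 5 = 4 — holds.
9. E - C = 1 - 6 = -5, not -7 — does not hold.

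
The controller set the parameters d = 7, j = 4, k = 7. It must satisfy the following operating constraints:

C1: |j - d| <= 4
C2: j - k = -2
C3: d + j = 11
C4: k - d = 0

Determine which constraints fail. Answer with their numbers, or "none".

The assignment fails constraint 2.

C1: |4 - 7| = 3; 3 ≤ 4  ✓
C2: j - k = 4 - 7 = -3, not -2  ✗
C3: d + j = 7 + 4 = 11  ✓
C4: k - d = 7 - 7 = 0  ✓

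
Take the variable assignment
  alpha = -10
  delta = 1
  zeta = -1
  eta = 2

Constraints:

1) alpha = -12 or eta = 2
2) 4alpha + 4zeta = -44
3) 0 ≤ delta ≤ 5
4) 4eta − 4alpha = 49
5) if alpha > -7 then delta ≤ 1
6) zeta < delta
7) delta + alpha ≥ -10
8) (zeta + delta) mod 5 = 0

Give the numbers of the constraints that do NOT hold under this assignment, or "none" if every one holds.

1) alpha = -10 ≠ -12, but eta = 2 = 2 (second disjunct)  ✓
2) 4alpha + 4zeta = 4(-10) + 4(-1) = -44  ✓
3) delta = 1 lies in [0, 5]  ✓
4) 4eta − 4alpha = 4(2) − 4(-10) = 48, not 49  ✗
5) alpha = -10, not > -7; antecedent false, conditional vacuously true  ✓
6) zeta = -1, delta = 1; -1 < 1  ✓
7) delta + alpha = 1 + (-10) = -9; -9 ≥ -10  ✓
8) zeta + delta = 0; 0 mod 5 = 0  ✓

Constraint 4 does not hold.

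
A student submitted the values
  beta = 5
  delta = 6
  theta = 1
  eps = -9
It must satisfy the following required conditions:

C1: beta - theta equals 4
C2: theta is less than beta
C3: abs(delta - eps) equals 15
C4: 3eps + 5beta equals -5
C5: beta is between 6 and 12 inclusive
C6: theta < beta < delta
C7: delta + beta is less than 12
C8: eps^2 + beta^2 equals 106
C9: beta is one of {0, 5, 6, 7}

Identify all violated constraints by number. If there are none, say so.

No — constraints 4 and 5 are not satisfied.

C1: beta - theta = 5 - 1 = 4 — OK.
C2: theta = 1, beta = 5; 1 < 5 — OK.
C3: abs(6 - (-9)) = 15 — OK.
C4: 3eps + 5beta = 3(-9) + 5(5) = -2, not -5 — violated.
C5: beta = 5 is outside [6, 12] — violated.
C6: values 1 < 5 < 6 — OK.
C7: delta + beta = 6 + 5 = 11; 11 < 12 — OK.
C8: eps^2 + beta^2 = (-9)^2 + 5^2 = 81 + 25 = 106 — OK.
C9: beta = 5 is in {0, 5, 6, 7} — OK.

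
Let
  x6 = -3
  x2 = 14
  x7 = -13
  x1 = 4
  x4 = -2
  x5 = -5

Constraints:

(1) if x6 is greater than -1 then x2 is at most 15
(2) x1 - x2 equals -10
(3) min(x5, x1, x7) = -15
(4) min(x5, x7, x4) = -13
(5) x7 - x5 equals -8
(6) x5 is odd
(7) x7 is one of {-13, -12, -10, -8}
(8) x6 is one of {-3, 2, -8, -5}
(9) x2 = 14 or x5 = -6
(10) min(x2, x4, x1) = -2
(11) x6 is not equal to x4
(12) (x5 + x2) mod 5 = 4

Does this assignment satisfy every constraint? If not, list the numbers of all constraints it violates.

(1) x6 = -3, not > -1; antecedent false, conditional vacuously true  true
(2) x1 - x2 = 4 - 14 = -10  true
(3) min(-5, 4, -13) = -13, not -15  false
(4) min(-5, -13, -2) = -13  true
(5) x7 - x5 = -13 - (-5) = -8  true
(6) x5 = -5 is odd  true
(7) x7 = -13 is in {-13, -12, -10, -8}  true
(8) x6 = -3 is in {-3, 2, -8, -5}  true
(9) x2 = 14 = 14 (first disjunct)  true
(10) min(14, -2, 4) = -2  true
(11) x6 = -3, x4 = -2; distinct  true
(12) x5 + x2 = 9; 9 mod 5 = 4  true

No — constraint 3 is not satisfied.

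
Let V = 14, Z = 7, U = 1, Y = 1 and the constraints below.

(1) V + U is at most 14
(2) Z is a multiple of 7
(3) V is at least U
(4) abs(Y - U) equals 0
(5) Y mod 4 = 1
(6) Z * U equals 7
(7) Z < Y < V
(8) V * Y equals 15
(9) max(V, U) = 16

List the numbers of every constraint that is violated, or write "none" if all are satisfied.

(1) V + U = 14 + 1 = 15; 15 > 14, bound 14 not met  ✘
(2) 7 / 7 = 1, so 7 divides 7  ✔
(3) V = 14, U = 1; 14 ≥ 1  ✔
(4) abs(1 - 1) = 0  ✔
(5) 1 mod 4 = 1  ✔
(6) Z * U = 7 * 1 = 7  ✔
(7) values 7, 1, 14; Z = 7 is not < Y = 1  ✘
(8) V * Y = 14 * 1 = 14, not 15  ✘
(9) max(14, 1) = 14, not 16  ✘

Constraints 1, 7, 8, and 9 do not hold.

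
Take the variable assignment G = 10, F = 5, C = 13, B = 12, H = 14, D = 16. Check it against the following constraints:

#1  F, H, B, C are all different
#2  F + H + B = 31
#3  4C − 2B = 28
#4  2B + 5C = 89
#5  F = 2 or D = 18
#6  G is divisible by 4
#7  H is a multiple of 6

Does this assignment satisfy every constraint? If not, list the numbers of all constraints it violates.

No — constraints 5, 6, and 7 are not satisfied.

#1 values 5, 14, 12, 13 are pairwise distinct  yes
#2 F + H + B = 5 + 14 + 12 = 31  yes
#3 4C − 2B = 4(13) − 2(12) = 28  yes
#4 2B + 5C = 2(12) + 5(13) = 89  yes
#5 F = 5 ≠ 2 and D = 16 ≠ 18; both disjuncts false  no
#6 10 = 4×2 + 2, so 4 does not divide 10  no
#7 14 = 6×2 + 2, so 6 does not divide 14  no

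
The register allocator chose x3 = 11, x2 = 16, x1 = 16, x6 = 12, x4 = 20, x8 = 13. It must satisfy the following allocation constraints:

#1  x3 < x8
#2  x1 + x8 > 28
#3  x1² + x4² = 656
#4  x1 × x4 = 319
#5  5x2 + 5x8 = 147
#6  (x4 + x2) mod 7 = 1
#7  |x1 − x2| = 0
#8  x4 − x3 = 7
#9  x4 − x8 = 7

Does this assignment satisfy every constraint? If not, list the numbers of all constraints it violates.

The assignment fails constraints 4, 5, and 8.

#1 x3 = 11, x8 = 13; 11 < 13 — holds.
#2 x1 + x8 = 16 + 13 = 29; 29 > 28 — holds.
#3 x1² + x4² = 16² + 20² = 256 + 400 = 656 — holds.
#4 x1 × x4 = 16 × 20 = 320, not 319 — does not hold.
#5 5x2 + 5x8 = 5(16) + 5(13) = 145, not 147 — does not hold.
#6 x4 + x2 = 36; 36 mod 7 = 1 — holds.
#7 |16 − 16| = 0 — holds.
#8 x4 − x3 = 20 − 11 = 9, not 7 — does not hold.
#9 x4 − x8 = 20 − 13 = 7 — holds.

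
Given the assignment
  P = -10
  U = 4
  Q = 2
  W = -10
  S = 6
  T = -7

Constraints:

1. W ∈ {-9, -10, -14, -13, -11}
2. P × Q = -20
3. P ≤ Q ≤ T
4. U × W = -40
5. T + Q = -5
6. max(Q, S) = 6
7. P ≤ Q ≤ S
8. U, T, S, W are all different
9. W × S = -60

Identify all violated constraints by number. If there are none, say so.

1. W = -10 is in {-9, -10, -14, -13, -11}  ✔
2. P × Q = -10 × 2 = -20  ✔
3. values -10, 2, -7; Q = 2 is not ≤ T = -7  ✘
4. U × W = 4 × (-10) = -40  ✔
5. T + Q = -7 + 2 = -5  ✔
6. max(2, 6) = 6  ✔
7. values -10 ≤ 2 ≤ 6  ✔
8. values 4, -7, 6, -10 are pairwise distinct  ✔
9. W × S = -10 × 6 = -60  ✔

The assignment fails constraint 3.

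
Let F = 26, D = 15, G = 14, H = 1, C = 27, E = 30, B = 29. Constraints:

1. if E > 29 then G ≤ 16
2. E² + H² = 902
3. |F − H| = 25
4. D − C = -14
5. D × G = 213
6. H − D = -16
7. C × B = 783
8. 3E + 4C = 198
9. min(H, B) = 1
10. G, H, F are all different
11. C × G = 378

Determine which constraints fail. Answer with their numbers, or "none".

The assignment fails constraints 2, 4, 5, and 6.

1. E = 30 > 29, so we need G ≤ 16; G = 14 ≤ 16  OK
2. E² + H² = 30² + 1² = 900 + 1 = 901, not 902  FAIL
3. |26 − 1| = 25  OK
4. D − C = 15 − 27 = -12, not -14  FAIL
5. D × G = 15 × 14 = 210, not 213  FAIL
6. H − D = 1 − 15 = -14, not -16  FAIL
7. C × B = 27 × 29 = 783  OK
8. 3E + 4C = 3(30) + 4(27) = 198  OK
9. min(1, 29) = 1  OK
10. values 14, 1, 26 are pairwise distinct  OK
11. C × G = 27 × 14 = 378  OK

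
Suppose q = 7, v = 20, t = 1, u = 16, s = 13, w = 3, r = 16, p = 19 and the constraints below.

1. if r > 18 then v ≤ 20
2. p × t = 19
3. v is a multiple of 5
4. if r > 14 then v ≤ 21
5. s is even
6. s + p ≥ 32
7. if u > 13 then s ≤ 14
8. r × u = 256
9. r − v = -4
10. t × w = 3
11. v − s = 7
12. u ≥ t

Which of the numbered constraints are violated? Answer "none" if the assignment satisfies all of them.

No — constraint 5 is not satisfied.

1. r = 16, not > 18; antecedent false, conditional vacuously true — OK.
2. p × t = 19 × 1 = 19 — OK.
3. 20 / 5 = 4, so 5 divides 20 — OK.
4. r = 16 > 14, so we need v ≤ 21; v = 20 ≤ 21 — OK.
5. s = 13 is odd — violated.
6. s + p = 13 + 19 = 32; 32 ≥ 32 — OK.
7. u = 16 > 13, so we need s ≤ 14; s = 13 ≤ 14 — OK.
8. r × u = 16 × 16 = 256 — OK.
9. r − v = 16 − 20 = -4 — OK.
10. t × w = 1 × 3 = 3 — OK.
11. v − s = 20 − 13 = 7 — OK.
12. u = 16, t = 1; 16 ≥ 1 — OK.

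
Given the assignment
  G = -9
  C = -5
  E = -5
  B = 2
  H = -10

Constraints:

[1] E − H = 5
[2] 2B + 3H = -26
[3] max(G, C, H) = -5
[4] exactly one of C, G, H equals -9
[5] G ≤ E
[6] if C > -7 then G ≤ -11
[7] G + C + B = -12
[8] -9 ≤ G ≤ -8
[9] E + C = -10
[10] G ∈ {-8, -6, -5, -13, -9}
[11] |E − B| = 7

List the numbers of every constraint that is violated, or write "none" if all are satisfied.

Constraint 6 is violated.

[1] E − H = -5 − (-10) = 5  ✔
[2] 2B + 3H = 2(2) + 3(-10) = -26  ✔
[3] max(-9, -5, -10) = -5  ✔
[4] C=-5, G=-9, H=-10; 1 of them equals -9  ✔
[5] G = -9, E = -5; -9 ≤ -5  ✔
[6] C = -5 > -7, so we need G ≤ -11; but G = -9 > -11  ✘
[7] G + C + B = -9 + (-5) + 2 = -12  ✔
[8] G = -9 lies in [-9, -8]  ✔
[9] E + C = -5 + (-5) = -10  ✔
[10] G = -9 is in {-8, -6, -5, -13, -9}  ✔
[11] |-5 − 2| = 7  ✔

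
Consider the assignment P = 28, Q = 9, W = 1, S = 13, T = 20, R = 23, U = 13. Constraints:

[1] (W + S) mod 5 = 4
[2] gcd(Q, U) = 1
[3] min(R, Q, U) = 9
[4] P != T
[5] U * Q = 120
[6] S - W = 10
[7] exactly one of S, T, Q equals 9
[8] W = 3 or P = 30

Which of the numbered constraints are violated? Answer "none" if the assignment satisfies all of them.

The assignment fails constraints 5, 6, and 8.

[1] W + S = 14; 14 mod 5 = 4  OK
[2] gcd(9, 13) = 1  OK
[3] min(23, 9, 13) = 9  OK
[4] P = 28, T = 20; distinct  OK
[5] U * Q = 13 * 9 = 117, not 120  FAIL
[6] S - W = 13 - 1 = 12, not 10  FAIL
[7] S=13, T=20, Q=9; 1 of them equals 9  OK
[8] W = 1 ≠ 3 and P = 28 ≠ 30; both disjuncts false  FAIL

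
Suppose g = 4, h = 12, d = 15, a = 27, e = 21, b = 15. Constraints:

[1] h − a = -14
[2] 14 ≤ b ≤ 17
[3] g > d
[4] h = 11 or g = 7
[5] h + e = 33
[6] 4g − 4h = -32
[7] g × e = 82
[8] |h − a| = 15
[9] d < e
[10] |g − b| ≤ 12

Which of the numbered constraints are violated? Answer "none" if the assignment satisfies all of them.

[1] h − a = 12 − 27 = -15, not -14 — violated.
[2] b = 15 lies in [14, 17] — OK.
[3] g = 4, d = 15; 4 ≤ 15 (want >) — violated.
[4] h = 12 ≠ 11 and g = 4 ≠ 7; both disjuncts false — violated.
[5] h + e = 12 + 21 = 33 — OK.
[6] 4g − 4h = 4(4) − 4(12) = -32 — OK.
[7] g × e = 4 × 21 = 84, not 82 — violated.
[8] |12 − 27| = 15 — OK.
[9] d = 15, e = 21; 15 < 21 — OK.
[10] |4 − 15| = 11; 11 ≤ 12 — OK.

The assignment fails constraints 1, 3, 4, 7.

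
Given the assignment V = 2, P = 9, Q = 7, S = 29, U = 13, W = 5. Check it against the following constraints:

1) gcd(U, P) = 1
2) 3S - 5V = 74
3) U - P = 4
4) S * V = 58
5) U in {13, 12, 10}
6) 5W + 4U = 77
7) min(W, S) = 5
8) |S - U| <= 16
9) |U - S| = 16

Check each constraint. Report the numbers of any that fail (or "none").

1) gcd(13, 9) = 1  yes
2) 3S - 5V = 3(29) - 5(2) = 77, not 74  no
3) U - P = 13 - 9 = 4  yes
4) S * V = 29 * 2 = 58  yes
5) U = 13 is in {13, 12, 10}  yes
6) 5W + 4U = 5(5) + 4(13) = 77  yes
7) min(5, 29) = 5  yes
8) |29 - 13| = 16; 16 ≤ 16  yes
9) |13 - 29| = 16  yes

Violated: 2.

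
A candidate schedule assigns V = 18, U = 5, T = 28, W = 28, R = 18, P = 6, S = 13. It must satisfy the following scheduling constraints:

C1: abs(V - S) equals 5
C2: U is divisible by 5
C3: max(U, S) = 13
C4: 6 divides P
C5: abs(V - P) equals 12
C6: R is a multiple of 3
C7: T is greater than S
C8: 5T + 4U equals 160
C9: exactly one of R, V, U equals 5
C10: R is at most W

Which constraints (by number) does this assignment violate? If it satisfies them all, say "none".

None — every constraint holds.

C1: abs(18 - 13) = 5 — satisfied.
C2: 5 / 5 = 1, so 5 divides 5 — satisfied.
C3: max(5, 13) = 13 — satisfied.
C4: 6 / 6 = 1, so 6 divides 6 — satisfied.
C5: abs(18 - 6) = 12 — satisfied.
C6: 18 / 3 = 6, so 3 divides 18 — satisfied.
C7: T = 28, S = 13; 28 > 13 — satisfied.
C8: 5T + 4U = 5(28) + 4(5) = 160 — satisfied.
C9: R=18, V=18, U=5; 1 of them equals 5 — satisfied.
C10: R = 18, W = 28; 18 ≤ 28 — satisfied.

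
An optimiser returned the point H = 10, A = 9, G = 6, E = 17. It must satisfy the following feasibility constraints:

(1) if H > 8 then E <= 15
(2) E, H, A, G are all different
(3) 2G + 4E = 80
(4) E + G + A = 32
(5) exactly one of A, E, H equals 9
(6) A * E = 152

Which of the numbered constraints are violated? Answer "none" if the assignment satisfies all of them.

Constraints 1, 6 do not hold.

(1) H = 10 > 8, so we need E ≤ 15; but E = 17 > 15 — fails.
(2) values 17, 10, 9, 6 are pairwise distinct — holds.
(3) 2G + 4E = 2(6) + 4(17) = 80 — holds.
(4) E + G + A = 17 + 6 + 9 = 32 — holds.
(5) A=9, E=17, H=10; 1 of them equals 9 — holds.
(6) A * E = 9 * 17 = 153, not 152 — fails.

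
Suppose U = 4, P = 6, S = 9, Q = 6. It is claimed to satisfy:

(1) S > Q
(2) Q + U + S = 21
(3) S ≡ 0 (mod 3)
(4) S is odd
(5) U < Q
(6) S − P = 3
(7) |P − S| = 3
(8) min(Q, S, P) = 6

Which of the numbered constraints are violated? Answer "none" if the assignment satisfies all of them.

(1) S = 9, Q = 6; 9 > 6 — holds.
(2) Q + U + S = 6 + 4 + 9 = 19, not 21 — does not hold.
(3) 9 mod 3 = 0 — holds.
(4) S = 9 is odd — holds.
(5) U = 4, Q = 6; 4 < 6 — holds.
(6) S − P = 9 − 6 = 3 — holds.
(7) |6 − 9| = 3 — holds.
(8) min(6, 9, 6) = 6 — holds.

The assignment fails constraint 2.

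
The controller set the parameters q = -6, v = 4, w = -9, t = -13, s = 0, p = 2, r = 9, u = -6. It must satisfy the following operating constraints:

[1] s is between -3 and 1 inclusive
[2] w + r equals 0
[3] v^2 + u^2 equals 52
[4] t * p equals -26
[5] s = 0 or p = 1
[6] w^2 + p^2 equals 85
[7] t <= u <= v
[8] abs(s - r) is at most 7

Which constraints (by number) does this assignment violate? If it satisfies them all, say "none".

No — constraint 8 is not satisfied.

[1] s = 0 lies in [-3, 1]  true
[2] w + r = -9 + 9 = 0  true
[3] v^2 + u^2 = 4^2 + (-6)^2 = 16 + 36 = 52  true
[4] t * p = -13 * 2 = -26  true
[5] s = 0 = 0 (first disjunct)  true
[6] w^2 + p^2 = (-9)^2 + 2^2 = 81 + 4 = 85  true
[7] values -13 <= -6 <= 4  true
[8] abs(0 - 9) = 9; 9 > 7, exceeds bound 7  false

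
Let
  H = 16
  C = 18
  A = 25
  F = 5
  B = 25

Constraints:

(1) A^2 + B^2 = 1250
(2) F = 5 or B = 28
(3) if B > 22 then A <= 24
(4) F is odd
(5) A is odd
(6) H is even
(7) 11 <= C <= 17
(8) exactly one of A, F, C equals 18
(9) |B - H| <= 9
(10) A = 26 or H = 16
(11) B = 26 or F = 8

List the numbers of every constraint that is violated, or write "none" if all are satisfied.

The assignment fails constraints 3, 7, 11.

(1) A^2 + B^2 = 25^2 + 25^2 = 625 + 625 = 1250  ✓
(2) F = 5 = 5 (first disjunct)  ✓
(3) B = 25 > 22, so we need A ≤ 24; but A = 25 > 24  ✗
(4) F = 5 is odd  ✓
(5) A = 25 is odd  ✓
(6) H = 16 is even  ✓
(7) C = 18 is outside [11, 17]  ✗
(8) A=25, F=5, C=18; 1 of them equals 18  ✓
(9) |25 - 16| = 9; 9 ≤ 9  ✓
(10) A = 25 ≠ 26, but H = 16 = 16 (second disjunct)  ✓
(11) B = 25 ≠ 26 and F = 5 ≠ 8; both disjuncts false  ✗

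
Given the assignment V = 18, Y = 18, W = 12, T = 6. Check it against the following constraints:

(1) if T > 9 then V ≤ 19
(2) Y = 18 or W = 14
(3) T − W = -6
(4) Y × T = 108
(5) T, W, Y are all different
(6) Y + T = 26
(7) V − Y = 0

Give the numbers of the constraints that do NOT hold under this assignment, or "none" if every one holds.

(1) T = 6, not > 9; antecedent false, conditional vacuously true — holds.
(2) Y = 18 = 18 (first disjunct) — holds.
(3) T − W = 6 − 12 = -6 — holds.
(4) Y × T = 18 × 6 = 108 — holds.
(5) values 6, 12, 18 are pairwise distinct — holds.
(6) Y + T = 18 + 6 = 24, not 26 — does not hold.
(7) V − Y = 18 − 18 = 0 — holds.

The assignment fails constraint 6.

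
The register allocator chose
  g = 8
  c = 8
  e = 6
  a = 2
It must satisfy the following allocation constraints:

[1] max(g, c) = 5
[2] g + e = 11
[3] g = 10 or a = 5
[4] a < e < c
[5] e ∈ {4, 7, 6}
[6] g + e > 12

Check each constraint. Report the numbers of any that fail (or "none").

The assignment fails constraints 1, 2, 3.

[1] max(8, 8) = 8, not 5  no
[2] g + e = 8 + 6 = 14, not 11  no
[3] g = 8 ≠ 10 and a = 2 ≠ 5; both disjuncts false  no
[4] values 2 < 6 < 8  yes
[5] e = 6 is in {4, 7, 6}  yes
[6] g + e = 8 + 6 = 14; 14 > 12  yes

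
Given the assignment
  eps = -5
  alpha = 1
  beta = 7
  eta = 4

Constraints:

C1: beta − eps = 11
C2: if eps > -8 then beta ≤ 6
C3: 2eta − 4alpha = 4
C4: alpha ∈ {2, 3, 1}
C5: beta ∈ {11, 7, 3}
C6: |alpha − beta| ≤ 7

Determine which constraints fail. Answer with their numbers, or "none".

Violated: 1 and 2.

C1: beta − eps = 7 − (-5) = 12, not 11 — violated.
C2: eps = -5 > -8, so we need beta ≤ 6; but beta = 7 > 6 — violated.
C3: 2eta − 4alpha = 2(4) − 4(1) = 4 — OK.
C4: alpha = 1 is in {2, 3, 1} — OK.
C5: beta = 7 is in {11, 7, 3} — OK.
C6: |1 − 7| = 6; 6 ≤ 7 — OK.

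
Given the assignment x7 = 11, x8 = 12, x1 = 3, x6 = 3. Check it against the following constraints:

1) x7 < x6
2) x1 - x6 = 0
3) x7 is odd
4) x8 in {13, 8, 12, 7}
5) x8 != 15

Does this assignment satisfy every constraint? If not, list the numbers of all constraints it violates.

1) x7 = 11, x6 = 3; 11 ≥ 3 (want <)  ✘
2) x1 - x6 = 3 - 3 = 0  ✔
3) x7 = 11 is odd  ✔
4) x8 = 12 is in {13, 8, 12, 7}  ✔
5) x8 = 12, and 12 ≠ 15  ✔

Constraint 1 does not hold.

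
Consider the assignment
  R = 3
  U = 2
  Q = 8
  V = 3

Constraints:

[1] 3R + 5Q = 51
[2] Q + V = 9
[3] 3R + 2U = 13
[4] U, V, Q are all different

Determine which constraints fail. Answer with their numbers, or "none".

[1] 3R + 5Q = 3(3) + 5(8) = 49, not 51  no
[2] Q + V = 8 + 3 = 11, not 9  no
[3] 3R + 2U = 3(3) + 2(2) = 13  yes
[4] values 2, 3, 8 are pairwise distinct  yes

No — constraints 1 and 2 are not satisfied.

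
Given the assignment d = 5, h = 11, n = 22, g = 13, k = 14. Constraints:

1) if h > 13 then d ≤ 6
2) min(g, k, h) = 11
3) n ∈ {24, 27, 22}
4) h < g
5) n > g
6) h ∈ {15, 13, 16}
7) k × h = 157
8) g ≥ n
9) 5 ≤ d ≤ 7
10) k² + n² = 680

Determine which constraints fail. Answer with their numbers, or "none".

Constraints 6, 7, 8 do not hold.

1) h = 11, not > 13; antecedent false, conditional vacuously true  yes
2) min(13, 14, 11) = 11  yes
3) n = 22 is in {24, 27, 22}  yes
4) h = 11, g = 13; 11 < 13  yes
5) n = 22, g = 13; 22 > 13  yes
6) h = 11 is not in {15, 13, 16}  no
7) k × h = 14 × 11 = 154, not 157  no
8) g = 13, n = 22; 13 < 22 (want ≥)  no
9) d = 5 lies in [5, 7]  yes
10) k² + n² = 14² + 22² = 196 + 484 = 680  yes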